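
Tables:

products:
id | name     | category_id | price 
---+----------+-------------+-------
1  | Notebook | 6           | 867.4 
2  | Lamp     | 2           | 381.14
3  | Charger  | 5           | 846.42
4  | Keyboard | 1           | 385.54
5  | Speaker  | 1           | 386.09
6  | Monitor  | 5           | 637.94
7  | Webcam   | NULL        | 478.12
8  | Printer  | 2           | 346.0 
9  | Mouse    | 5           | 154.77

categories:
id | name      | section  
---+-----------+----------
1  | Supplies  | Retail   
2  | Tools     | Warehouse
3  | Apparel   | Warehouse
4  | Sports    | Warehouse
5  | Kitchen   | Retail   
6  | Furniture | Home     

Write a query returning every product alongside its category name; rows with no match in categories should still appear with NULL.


LEFT JOIN keeps every row from products (the left table); where category_id has no match in categories, the category columns become NULL. Walk through each product:
  - product 1 (Notebook): category_id=6 -> matches Furniture
  - product 2 (Lamp): category_id=2 -> matches Tools
  - product 3 (Charger): category_id=5 -> matches Kitchen
  - product 4 (Keyboard): category_id=1 -> matches Supplies
  - product 5 (Speaker): category_id=1 -> matches Supplies
  - product 6 (Monitor): category_id=5 -> matches Kitchen
  - product 7 (Webcam): category_id=NULL, no match -> kept with NULL
  - product 8 (Printer): category_id=2 -> matches Tools
  - product 9 (Mouse): category_id=5 -> matches Kitchen
All 9 rows appear; 1 has NULL category.

SQL:
SELECT a.name, b.name AS category
FROM products a
LEFT JOIN categories b ON a.category_id = b.id

Result:
name     | category 
---------+----------
Notebook | Furniture
Lamp     | Tools    
Charger  | Kitchen  
Keyboard | Supplies 
Speaker  | Supplies 
Monitor  | Kitchen  
Webcam   | NULL     
Printer  | Tools    
Mouse    | Kitchen  


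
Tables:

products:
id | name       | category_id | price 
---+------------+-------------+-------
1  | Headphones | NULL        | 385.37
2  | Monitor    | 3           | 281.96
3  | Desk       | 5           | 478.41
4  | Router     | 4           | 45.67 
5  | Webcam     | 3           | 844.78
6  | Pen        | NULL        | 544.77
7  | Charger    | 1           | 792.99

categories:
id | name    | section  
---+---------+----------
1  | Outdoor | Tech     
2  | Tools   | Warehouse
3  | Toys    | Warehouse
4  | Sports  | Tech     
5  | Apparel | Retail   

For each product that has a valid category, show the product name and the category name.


INNER JOIN keeps only products rows whose category_id matches an id in categories. Walk through each product:
  - product 1 (Headphones): category_id=NULL, no match -> dropped
  - product 2 (Monitor): category_id=3 -> matches Toys
  - product 3 (Desk): category_id=5 -> matches Apparel
  - product 4 (Router): category_id=4 -> matches Sports
  - product 5 (Webcam): category_id=3 -> matches Toys
  - product 6 (Pen): category_id=NULL, no match -> dropped
  - product 7 (Charger): category_id=1 -> matches Outdoor
So 2 of 7 rows are dropped.

SQL:
SELECT a.name, b.name AS category
FROM products a
INNER JOIN categories b ON a.category_id = b.id

Result:
name    | category
--------+---------
Monitor | Toys    
Desk    | Apparel 
Router  | Sports  
Webcam  | Toys    
Charger | Outdoor 


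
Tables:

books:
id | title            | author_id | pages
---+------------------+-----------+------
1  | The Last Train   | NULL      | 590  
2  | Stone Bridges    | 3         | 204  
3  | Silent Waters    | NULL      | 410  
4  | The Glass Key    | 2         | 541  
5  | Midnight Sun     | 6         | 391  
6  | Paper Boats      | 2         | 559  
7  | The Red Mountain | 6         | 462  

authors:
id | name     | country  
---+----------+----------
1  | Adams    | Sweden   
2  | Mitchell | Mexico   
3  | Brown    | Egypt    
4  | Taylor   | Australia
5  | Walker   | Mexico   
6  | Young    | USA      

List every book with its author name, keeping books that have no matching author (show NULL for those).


LEFT JOIN keeps every row from books (the left table); where author_id has no match in authors, the author columns become NULL. Walk through each book:
  - book 1 (The Last Train): author_id=NULL, no match -> kept with NULL
  - book 2 (Stone Bridges): author_id=3 -> matches Brown
  - book 3 (Silent Waters): author_id=NULL, no match -> kept with NULL
  - book 4 (The Glass Key): author_id=2 -> matches Mitchell
  - book 5 (Midnight Sun): author_id=6 -> matches Young
  - book 6 (Paper Boats): author_id=2 -> matches Mitchell
  - book 7 (The Red Mountain): author_id=6 -> matches Young
All 7 rows appear; 2 have NULL author.

SQL:
SELECT a.title, b.name AS author
FROM books a
LEFT JOIN authors b ON a.author_id = b.id

Result:
title            | author  
-----------------+---------
The Last Train   | NULL    
Stone Bridges    | Brown   
Silent Waters    | NULL    
The Glass Key    | Mitchell
Midnight Sun     | Young   
Paper Boats      | Mitchell
The Red Mountain | Young   


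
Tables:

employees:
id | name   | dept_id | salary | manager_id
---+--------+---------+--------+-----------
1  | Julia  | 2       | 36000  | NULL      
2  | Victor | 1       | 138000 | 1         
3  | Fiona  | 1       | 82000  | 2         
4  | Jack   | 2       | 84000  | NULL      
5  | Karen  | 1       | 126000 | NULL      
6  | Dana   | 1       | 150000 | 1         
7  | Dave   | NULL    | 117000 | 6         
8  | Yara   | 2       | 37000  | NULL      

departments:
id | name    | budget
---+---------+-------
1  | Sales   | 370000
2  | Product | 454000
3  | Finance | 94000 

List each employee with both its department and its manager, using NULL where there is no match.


Two LEFT JOINs from the same base table employees: one to departments via dept_id, one to employees itself via manager_id. Both are LEFT so every employee is preserved.
Match against departments:
  - employee 1 (Julia): dept_id=2 -> matches Product
  - employee 2 (Victor): dept_id=1 -> matches Sales
  - employee 3 (Fiona): dept_id=1 -> matches Sales
  - employee 4 (Jack): dept_id=2 -> matches Product
  - employee 5 (Karen): dept_id=1 -> matches Sales
  - employee 6 (Dana): dept_id=1 -> matches Sales
  - employee 7 (Dave): dept_id=NULL, no match -> kept with NULL
  - employee 8 (Yara): dept_id=2 -> matches Product
Match against employees (self):
  - employee 1 (Julia): manager_id=NULL -> NULL
  - employee 2 (Victor): manager_id=1 -> Julia
  - employee 3 (Fiona): manager_id=2 -> Victor
  - employee 4 (Jack): manager_id=NULL -> NULL
  - employee 5 (Karen): manager_id=NULL -> NULL
  - employee 6 (Dana): manager_id=1 -> Julia
  - employee 7 (Dave): manager_id=6 -> Dana
  - employee 8 (Yara): manager_id=NULL -> NULL

SQL:
SELECT a.name, b.name AS department, c.name AS manager
FROM employees a
LEFT JOIN departments b ON a.dept_id = b.id
LEFT JOIN employees c ON a.manager_id = c.id

Result:
name   | department | manager
-------+------------+--------
Julia  | Product    | NULL   
Victor | Sales      | Julia  
Fiona  | Sales      | Victor 
Jack   | Product    | NULL   
Karen  | Sales      | NULL   
Dana   | Sales      | Julia  
Dave   | NULL       | Dana   
Yara   | Product    | NULL   


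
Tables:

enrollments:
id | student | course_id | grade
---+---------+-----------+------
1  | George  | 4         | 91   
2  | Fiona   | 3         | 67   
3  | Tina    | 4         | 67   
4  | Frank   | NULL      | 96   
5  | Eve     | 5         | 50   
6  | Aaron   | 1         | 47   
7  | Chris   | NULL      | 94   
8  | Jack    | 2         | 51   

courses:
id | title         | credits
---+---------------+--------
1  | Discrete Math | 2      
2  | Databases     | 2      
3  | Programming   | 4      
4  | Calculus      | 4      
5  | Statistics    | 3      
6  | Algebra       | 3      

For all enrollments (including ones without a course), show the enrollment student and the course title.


LEFT JOIN keeps every row from enrollments (the left table); where course_id has no match in courses, the course columns become NULL. Walk through each enrollment:
  - enrollment 1 (George): course_id=4 -> matches Calculus
  - enrollment 2 (Fiona): course_id=3 -> matches Programming
  - enrollment 3 (Tina): course_id=4 -> matches Calculus
  - enrollment 4 (Frank): course_id=NULL, no match -> kept with NULL
  - enrollment 5 (Eve): course_id=5 -> matches Statistics
  - enrollment 6 (Aaron): course_id=1 -> matches Discrete Math
  - enrollment 7 (Chris): course_id=NULL, no match -> kept with NULL
  - enrollment 8 (Jack): course_id=2 -> matches Databases
All 8 rows appear; 2 have NULL course.

SQL:
SELECT a.student, b.title AS course
FROM enrollments a
LEFT JOIN courses b ON a.course_id = b.id

Result:
student | course       
--------+--------------
George  | Calculus     
Fiona   | Programming  
Tina    | Calculus     
Frank   | NULL         
Eve     | Statistics   
Aaron   | Discrete Math
Chris   | NULL         
Jack    | Databases    


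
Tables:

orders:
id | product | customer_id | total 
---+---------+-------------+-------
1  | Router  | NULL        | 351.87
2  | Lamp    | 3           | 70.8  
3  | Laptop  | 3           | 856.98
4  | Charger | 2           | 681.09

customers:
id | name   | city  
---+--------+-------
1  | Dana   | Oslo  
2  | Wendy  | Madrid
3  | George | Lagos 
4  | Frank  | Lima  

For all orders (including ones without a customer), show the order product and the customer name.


LEFT JOIN keeps every row from orders (the left table); where customer_id has no match in customers, the customer columns become NULL. Walk through each order:
  - order 1 (Router): customer_id=NULL, no match -> kept with NULL
  - order 2 (Lamp): customer_id=3 -> matches George
  - order 3 (Laptop): customer_id=3 -> matches George
  - order 4 (Charger): customer_id=2 -> matches Wendy
All 4 rows appear; 1 has NULL customer.

SQL:
SELECT a.product, b.name AS customer
FROM orders a
LEFT JOIN customers b ON a.customer_id = b.id

Result:
product | customer
--------+---------
Router  | NULL    
Lamp    | George  
Laptop  | George  
Charger | Wendy   


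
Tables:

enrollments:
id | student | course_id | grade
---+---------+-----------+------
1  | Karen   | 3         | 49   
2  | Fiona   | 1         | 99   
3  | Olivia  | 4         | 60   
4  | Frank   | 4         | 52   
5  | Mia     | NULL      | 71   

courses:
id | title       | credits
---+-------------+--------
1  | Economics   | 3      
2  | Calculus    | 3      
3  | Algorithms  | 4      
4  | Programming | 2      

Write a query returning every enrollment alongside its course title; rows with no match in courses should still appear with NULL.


LEFT JOIN keeps every row from enrollments (the left table); where course_id has no match in courses, the course columns become NULL. Walk through each enrollment:
  - enrollment 1 (Karen): course_id=3 -> matches Algorithms
  - enrollment 2 (Fiona): course_id=1 -> matches Economics
  - enrollment 3 (Olivia): course_id=4 -> matches Programming
  - enrollment 4 (Frank): course_id=4 -> matches Programming
  - enrollment 5 (Mia): course_id=NULL, no match -> kept with NULL
All 5 rows appear; 1 has NULL course.

SQL:
SELECT a.student, b.title AS course
FROM enrollments a
LEFT JOIN courses b ON a.course_id = b.id

Result:
student | course     
--------+------------
Karen   | Algorithms 
Fiona   | Economics  
Olivia  | Programming
Frank   | Programming
Mia     | NULL       


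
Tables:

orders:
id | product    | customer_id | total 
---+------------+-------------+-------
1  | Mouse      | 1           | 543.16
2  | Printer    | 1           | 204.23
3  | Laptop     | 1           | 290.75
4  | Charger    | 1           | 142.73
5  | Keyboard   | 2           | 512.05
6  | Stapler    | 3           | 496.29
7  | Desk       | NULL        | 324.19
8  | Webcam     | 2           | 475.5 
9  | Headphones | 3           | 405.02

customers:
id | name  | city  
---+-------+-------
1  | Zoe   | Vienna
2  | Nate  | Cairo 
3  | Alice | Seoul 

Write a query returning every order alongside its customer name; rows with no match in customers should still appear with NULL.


LEFT JOIN keeps every row from orders (the left table); where customer_id has no match in customers, the customer columns become NULL. Walk through each order:
  - order 1 (Mouse): customer_id=1 -> matches Zoe
  - order 2 (Printer): customer_id=1 -> matches Zoe
  - order 3 (Laptop): customer_id=1 -> matches Zoe
  - order 4 (Charger): customer_id=1 -> matches Zoe
  - order 5 (Keyboard): customer_id=2 -> matches Nate
  - order 6 (Stapler): customer_id=3 -> matches Alice
  - order 7 (Desk): customer_id=NULL, no match -> kept with NULL
  - order 8 (Webcam): customer_id=2 -> matches Nate
  - order 9 (Headphones): customer_id=3 -> matches Alice
All 9 rows appear; 1 has NULL customer.

SQL:
SELECT a.product, b.name AS customer
FROM orders a
LEFT JOIN customers b ON a.customer_id = b.id

Result:
product    | customer
-----------+---------
Mouse      | Zoe     
Printer    | Zoe     
Laptop     | Zoe     
Charger    | Zoe     
Keyboard   | Nate    
Stapler    | Alice   
Desk       | NULL    
Webcam     | Nate    
Headphones | Alice   


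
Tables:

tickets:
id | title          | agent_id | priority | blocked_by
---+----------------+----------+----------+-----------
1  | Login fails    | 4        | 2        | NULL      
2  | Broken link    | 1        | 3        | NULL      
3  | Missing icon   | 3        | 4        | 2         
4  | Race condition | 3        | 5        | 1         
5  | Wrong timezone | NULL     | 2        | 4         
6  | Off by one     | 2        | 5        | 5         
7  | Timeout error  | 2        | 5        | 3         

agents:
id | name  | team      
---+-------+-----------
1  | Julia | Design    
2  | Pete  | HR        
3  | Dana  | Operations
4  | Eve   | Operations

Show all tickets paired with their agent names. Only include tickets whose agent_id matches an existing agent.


INNER JOIN keeps only tickets rows whose agent_id matches an id in agents. Walk through each ticket:
  - ticket 1 (Login fails): agent_id=4 -> matches Eve
  - ticket 2 (Broken link): agent_id=1 -> matches Julia
  - ticket 3 (Missing icon): agent_id=3 -> matches Dana
  - ticket 4 (Race condition): agent_id=3 -> matches Dana
  - ticket 5 (Wrong timezone): agent_id=NULL, no match -> dropped
  - ticket 6 (Off by one): agent_id=2 -> matches Pete
  - ticket 7 (Timeout error): agent_id=2 -> matches Pete
So 1 of 7 rows is dropped.

SQL:
SELECT a.title, b.name AS agent
FROM tickets a
INNER JOIN agents b ON a.agent_id = b.id

Result:
title          | agent
---------------+------
Login fails    | Eve  
Broken link    | Julia
Missing icon   | Dana 
Race condition | Dana 
Off by one     | Pete 
Timeout error  | Pete 


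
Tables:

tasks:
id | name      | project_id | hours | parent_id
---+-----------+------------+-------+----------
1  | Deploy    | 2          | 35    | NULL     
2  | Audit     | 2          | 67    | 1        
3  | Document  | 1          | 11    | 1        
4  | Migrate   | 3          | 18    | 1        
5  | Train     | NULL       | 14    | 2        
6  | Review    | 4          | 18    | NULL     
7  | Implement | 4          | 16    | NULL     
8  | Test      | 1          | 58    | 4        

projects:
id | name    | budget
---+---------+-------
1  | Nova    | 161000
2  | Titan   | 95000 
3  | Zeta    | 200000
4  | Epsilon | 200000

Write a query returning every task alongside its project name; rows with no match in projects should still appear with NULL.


LEFT JOIN keeps every row from tasks (the left table); where project_id has no match in projects, the project columns become NULL. Walk through each task:
  - task 1 (Deploy): project_id=2 -> matches Titan
  - task 2 (Audit): project_id=2 -> matches Titan
  - task 3 (Document): project_id=1 -> matches Nova
  - task 4 (Migrate): project_id=3 -> matches Zeta
  - task 5 (Train): project_id=NULL, no match -> kept with NULL
  - task 6 (Review): project_id=4 -> matches Epsilon
  - task 7 (Implement): project_id=4 -> matches Epsilon
  - task 8 (Test): project_id=1 -> matches Nova
All 8 rows appear; 1 has NULL project.

SQL:
SELECT a.name, b.name AS project
FROM tasks a
LEFT JOIN projects b ON a.project_id = b.id

Result:
name      | project
----------+--------
Deploy    | Titan  
Audit     | Titan  
Document  | Nova   
Migrate   | Zeta   
Train     | NULL   
Review    | Epsilon
Implement | Epsilon
Test      | Nova   


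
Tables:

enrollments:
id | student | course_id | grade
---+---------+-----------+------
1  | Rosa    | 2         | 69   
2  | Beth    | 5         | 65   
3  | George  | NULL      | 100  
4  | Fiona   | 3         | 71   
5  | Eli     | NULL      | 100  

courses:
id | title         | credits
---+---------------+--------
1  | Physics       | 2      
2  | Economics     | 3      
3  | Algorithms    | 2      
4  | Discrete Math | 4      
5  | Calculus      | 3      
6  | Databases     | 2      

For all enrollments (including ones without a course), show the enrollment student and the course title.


LEFT JOIN keeps every row from enrollments (the left table); where course_id has no match in courses, the course columns become NULL. Walk through each enrollment:
  - enrollment 1 (Rosa): course_id=2 -> matches Economics
  - enrollment 2 (Beth): course_id=5 -> matches Calculus
  - enrollment 3 (George): course_id=NULL, no match -> kept with NULL
  - enrollment 4 (Fiona): course_id=3 -> matches Algorithms
  - enrollment 5 (Eli): course_id=NULL, no match -> kept with NULL
All 5 rows appear; 2 have NULL course.

SQL:
SELECT a.student, b.title AS course
FROM enrollments a
LEFT JOIN courses b ON a.course_id = b.id

Result:
student | course    
--------+-----------
Rosa    | Economics 
Beth    | Calculus  
George  | NULL      
Fiona   | Algorithms
Eli     | NULL      


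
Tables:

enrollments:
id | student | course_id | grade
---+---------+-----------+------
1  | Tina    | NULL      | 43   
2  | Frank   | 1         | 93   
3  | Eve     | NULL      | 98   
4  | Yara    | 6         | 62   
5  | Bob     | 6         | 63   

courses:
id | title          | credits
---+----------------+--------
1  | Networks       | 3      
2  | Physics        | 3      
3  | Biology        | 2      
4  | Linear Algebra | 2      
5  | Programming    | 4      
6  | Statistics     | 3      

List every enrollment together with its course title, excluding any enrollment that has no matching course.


INNER JOIN keeps only enrollments rows whose course_id matches an id in courses. Walk through each enrollment:
  - enrollment 1 (Tina): course_id=NULL, no match -> dropped
  - enrollment 2 (Frank): course_id=1 -> matches Networks
  - enrollment 3 (Eve): course_id=NULL, no match -> dropped
  - enrollment 4 (Yara): course_id=6 -> matches Statistics
  - enrollment 5 (Bob): course_id=6 -> matches Statistics
So 2 of 5 rows are dropped.

SQL:
SELECT a.student, b.title AS course
FROM enrollments a
INNER JOIN courses b ON a.course_id = b.id

Result:
student | course    
--------+-----------
Frank   | Networks  
Yara    | Statistics
Bob     | Statistics


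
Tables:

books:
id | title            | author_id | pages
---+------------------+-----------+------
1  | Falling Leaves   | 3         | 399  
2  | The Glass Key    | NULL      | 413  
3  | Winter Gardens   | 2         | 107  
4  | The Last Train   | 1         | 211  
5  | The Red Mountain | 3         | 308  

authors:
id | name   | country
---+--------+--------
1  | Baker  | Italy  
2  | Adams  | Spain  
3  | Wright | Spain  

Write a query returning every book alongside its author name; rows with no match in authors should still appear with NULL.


LEFT JOIN keeps every row from books (the left table); where author_id has no match in authors, the author columns become NULL. Walk through each book:
  - book 1 (Falling Leaves): author_id=3 -> matches Wright
  - book 2 (The Glass Key): author_id=NULL, no match -> kept with NULL
  - book 3 (Winter Gardens): author_id=2 -> matches Adams
  - book 4 (The Last Train): author_id=1 -> matches Baker
  - book 5 (The Red Mountain): author_id=3 -> matches Wright
All 5 rows appear; 1 has NULL author.

SQL:
SELECT a.title, b.name AS author
FROM books a
LEFT JOIN authors b ON a.author_id = b.id

Result:
title            | author
-----------------+-------
Falling Leaves   | Wright
The Glass Key    | NULL  
Winter Gardens   | Adams 
The Last Train   | Baker 
The Red Mountain | Wright


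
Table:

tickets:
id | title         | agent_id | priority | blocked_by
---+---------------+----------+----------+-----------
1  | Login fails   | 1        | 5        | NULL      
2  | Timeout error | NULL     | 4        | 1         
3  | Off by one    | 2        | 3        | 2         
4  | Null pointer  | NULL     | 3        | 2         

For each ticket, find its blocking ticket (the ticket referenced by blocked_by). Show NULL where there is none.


This is a self-join: tickets is joined to a second copy of itself, matching each row's blocked_by to another row's id. Use LEFT JOIN so rows with blocked_by=NULL are kept.
  - ticket 1 (Login fails): blocked_by=NULL -> NULL
  - ticket 2 (Timeout error): blocked_by=1 -> Login fails
  - ticket 3 (Off by one): blocked_by=2 -> Timeout error
  - ticket 4 (Null pointer): blocked_by=2 -> Timeout error

SQL:
SELECT a.title AS item, b.title AS blocked_by
FROM tickets a
LEFT JOIN tickets b ON a.blocked_by = b.id

Result:
item          | blocked_by   
--------------+--------------
Login fails   | NULL         
Timeout error | Login fails  
Off by one    | Timeout error
Null pointer  | Timeout error


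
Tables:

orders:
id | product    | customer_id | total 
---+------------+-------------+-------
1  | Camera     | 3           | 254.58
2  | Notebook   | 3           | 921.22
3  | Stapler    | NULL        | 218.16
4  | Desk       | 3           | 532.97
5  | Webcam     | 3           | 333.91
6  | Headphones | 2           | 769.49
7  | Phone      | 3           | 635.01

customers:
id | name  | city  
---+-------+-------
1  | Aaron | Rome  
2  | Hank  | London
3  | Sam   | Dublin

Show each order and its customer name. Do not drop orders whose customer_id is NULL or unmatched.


LEFT JOIN keeps every row from orders (the left table); where customer_id has no match in customers, the customer columns become NULL. Walk through each order:
  - order 1 (Camera): customer_id=3 -> matches Sam
  - order 2 (Notebook): customer_id=3 -> matches Sam
  - order 3 (Stapler): customer_id=NULL, no match -> kept with NULL
  - order 4 (Desk): customer_id=3 -> matches Sam
  - order 5 (Webcam): customer_id=3 -> matches Sam
  - order 6 (Headphones): customer_id=2 -> matches Hank
  - order 7 (Phone): customer_id=3 -> matches Sam
All 7 rows appear; 1 has NULL customer.

SQL:
SELECT a.product, b.name AS customer
FROM orders a
LEFT JOIN customers b ON a.customer_id = b.id

Result:
product    | customer
-----------+---------
Camera     | Sam     
Notebook   | Sam     
Stapler    | NULL    
Desk       | Sam     
Webcam     | Sam     
Headphones | Hank    
Phone      | Sam     


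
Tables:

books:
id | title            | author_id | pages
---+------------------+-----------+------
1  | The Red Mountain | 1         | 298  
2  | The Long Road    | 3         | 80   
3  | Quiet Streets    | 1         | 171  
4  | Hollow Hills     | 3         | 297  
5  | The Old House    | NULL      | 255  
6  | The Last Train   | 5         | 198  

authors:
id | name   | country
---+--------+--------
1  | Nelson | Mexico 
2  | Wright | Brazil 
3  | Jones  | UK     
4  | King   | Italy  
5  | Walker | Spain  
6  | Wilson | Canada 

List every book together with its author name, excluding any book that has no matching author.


INNER JOIN keeps only books rows whose author_id matches an id in authors. Walk through each book:
  - book 1 (The Red Mountain): author_id=1 -> matches Nelson
  - book 2 (The Long Road): author_id=3 -> matches Jones
  - book 3 (Quiet Streets): author_id=1 -> matches Nelson
  - book 4 (Hollow Hills): author_id=3 -> matches Jones
  - book 5 (The Old House): author_id=NULL, no match -> dropped
  - book 6 (The Last Train): author_id=5 -> matches Walker
So 1 of 6 rows is dropped.

SQL:
SELECT a.title, b.name AS author
FROM books a
INNER JOIN authors b ON a.author_id = b.id

Result:
title            | author
-----------------+-------
The Red Mountain | Nelson
The Long Road    | Jones 
Quiet Streets    | Nelson
Hollow Hills     | Jones 
The Last Train   | Walker


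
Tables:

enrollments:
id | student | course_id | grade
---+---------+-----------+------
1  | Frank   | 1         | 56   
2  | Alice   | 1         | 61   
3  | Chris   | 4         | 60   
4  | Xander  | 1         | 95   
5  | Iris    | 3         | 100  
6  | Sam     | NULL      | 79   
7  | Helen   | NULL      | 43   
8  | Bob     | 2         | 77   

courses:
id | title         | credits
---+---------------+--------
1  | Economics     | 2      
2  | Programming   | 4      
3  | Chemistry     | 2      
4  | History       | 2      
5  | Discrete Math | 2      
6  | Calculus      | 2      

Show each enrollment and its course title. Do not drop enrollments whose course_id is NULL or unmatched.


LEFT JOIN keeps every row from enrollments (the left table); where course_id has no match in courses, the course columns become NULL. Walk through each enrollment:
  - enrollment 1 (Frank): course_id=1 -> matches Economics
  - enrollment 2 (Alice): course_id=1 -> matches Economics
  - enrollment 3 (Chris): course_id=4 -> matches History
  - enrollment 4 (Xander): course_id=1 -> matches Economics
  - enrollment 5 (Iris): course_id=3 -> matches Chemistry
  - enrollment 6 (Sam): course_id=NULL, no match -> kept with NULL
  - enrollment 7 (Helen): course_id=NULL, no match -> kept with NULL
  - enrollment 8 (Bob): course_id=2 -> matches Programming
All 8 rows appear; 2 have NULL course.

SQL:
SELECT a.student, b.title AS course
FROM enrollments a
LEFT JOIN courses b ON a.course_id = b.id

Result:
student | course     
--------+------------
Frank   | Economics  
Alice   | Economics  
Chris   | History    
Xander  | Economics  
Iris    | Chemistry  
Sam     | NULL       
Helen   | NULL       
Bob     | Programming


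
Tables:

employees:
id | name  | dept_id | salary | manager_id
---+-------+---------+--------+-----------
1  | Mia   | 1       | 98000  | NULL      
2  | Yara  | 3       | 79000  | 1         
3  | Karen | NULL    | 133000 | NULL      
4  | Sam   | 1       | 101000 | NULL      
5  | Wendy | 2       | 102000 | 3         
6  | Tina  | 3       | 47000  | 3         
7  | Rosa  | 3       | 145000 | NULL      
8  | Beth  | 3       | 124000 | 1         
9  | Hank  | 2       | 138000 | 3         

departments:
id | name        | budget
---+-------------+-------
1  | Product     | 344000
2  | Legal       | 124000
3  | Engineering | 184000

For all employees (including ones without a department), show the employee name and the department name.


LEFT JOIN keeps every row from employees (the left table); where dept_id has no match in departments, the department columns become NULL. Walk through each employee:
  - employee 1 (Mia): dept_id=1 -> matches Product
  - employee 2 (Yara): dept_id=3 -> matches Engineering
  - employee 3 (Karen): dept_id=NULL, no match -> kept with NULL
  - employee 4 (Sam): dept_id=1 -> matches Product
  - employee 5 (Wendy): dept_id=2 -> matches Legal
  - employee 6 (Tina): dept_id=3 -> matches Engineering
  - employee 7 (Rosa): dept_id=3 -> matches Engineering
  - employee 8 (Beth): dept_id=3 -> matches Engineering
  - employee 9 (Hank): dept_id=2 -> matches Legal
All 9 rows appear; 1 has NULL department.

SQL:
SELECT a.name, b.name AS department
FROM employees a
LEFT JOIN departments b ON a.dept_id = b.id

Result:
name  | department 
------+------------
Mia   | Product    
Yara  | Engineering
Karen | NULL       
Sam   | Product    
Wendy | Legal      
Tina  | Engineering
Rosa  | Engineering
Beth  | Engineering
Hank  | Legal      


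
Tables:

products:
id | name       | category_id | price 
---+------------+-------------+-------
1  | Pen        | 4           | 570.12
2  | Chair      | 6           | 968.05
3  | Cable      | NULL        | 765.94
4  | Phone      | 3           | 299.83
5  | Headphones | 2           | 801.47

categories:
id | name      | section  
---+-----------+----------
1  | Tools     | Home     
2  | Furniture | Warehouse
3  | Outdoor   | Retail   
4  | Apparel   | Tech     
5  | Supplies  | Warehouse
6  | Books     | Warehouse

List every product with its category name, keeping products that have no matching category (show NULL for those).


LEFT JOIN keeps every row from products (the left table); where category_id has no match in categories, the category columns become NULL. Walk through each product:
  - product 1 (Pen): category_id=4 -> matches Apparel
  - product 2 (Chair): category_id=6 -> matches Books
  - product 3 (Cable): category_id=NULL, no match -> kept with NULL
  - product 4 (Phone): category_id=3 -> matches Outdoor
  - product 5 (Headphones): category_id=2 -> matches Furniture
All 5 rows appear; 1 has NULL category.

SQL:
SELECT a.name, b.name AS category
FROM products a
LEFT JOIN categories b ON a.category_id = b.id

Result:
name       | category 
-----------+----------
Pen        | Apparel  
Chair      | Books    
Cable      | NULL     
Phone      | Outdoor  
Headphones | Furniture


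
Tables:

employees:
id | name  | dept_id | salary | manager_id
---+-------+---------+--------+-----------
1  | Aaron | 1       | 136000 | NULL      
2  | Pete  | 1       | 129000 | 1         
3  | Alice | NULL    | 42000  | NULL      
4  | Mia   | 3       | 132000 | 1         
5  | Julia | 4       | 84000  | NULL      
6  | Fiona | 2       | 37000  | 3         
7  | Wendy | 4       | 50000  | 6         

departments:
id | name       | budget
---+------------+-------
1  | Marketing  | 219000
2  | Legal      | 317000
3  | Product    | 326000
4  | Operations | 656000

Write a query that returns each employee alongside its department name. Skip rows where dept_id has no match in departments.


INNER JOIN keeps only employees rows whose dept_id matches an id in departments. Walk through each employee:
  - employee 1 (Aaron): dept_id=1 -> matches Marketing
  - employee 2 (Pete): dept_id=1 -> matches Marketing
  - employee 3 (Alice): dept_id=NULL, no match -> dropped
  - employee 4 (Mia): dept_id=3 -> matches Product
  - employee 5 (Julia): dept_id=4 -> matches Operations
  - employee 6 (Fiona): dept_id=2 -> matches Legal
  - employee 7 (Wendy): dept_id=4 -> matches Operations
So 1 of 7 rows is dropped.

SQL:
SELECT a.name, b.name AS department
FROM employees a
INNER JOIN departments b ON a.dept_id = b.id

Result:
name  | department
------+-----------
Aaron | Marketing 
Pete  | Marketing 
Mia   | Product   
Julia | Operations
Fiona | Legal     
Wendy | Operations


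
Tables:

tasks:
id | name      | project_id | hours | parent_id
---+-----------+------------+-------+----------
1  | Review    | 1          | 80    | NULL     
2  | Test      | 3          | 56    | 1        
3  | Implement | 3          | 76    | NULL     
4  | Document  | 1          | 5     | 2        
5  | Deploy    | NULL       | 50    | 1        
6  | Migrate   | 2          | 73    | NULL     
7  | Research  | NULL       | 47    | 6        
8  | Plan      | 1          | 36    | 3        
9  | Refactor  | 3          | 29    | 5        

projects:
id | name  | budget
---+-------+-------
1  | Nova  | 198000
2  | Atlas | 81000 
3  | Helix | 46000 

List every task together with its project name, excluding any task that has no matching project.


INNER JOIN keeps only tasks rows whose project_id matches an id in projects. Walk through each task:
  - task 1 (Review): project_id=1 -> matches Nova
  - task 2 (Test): project_id=3 -> matches Helix
  - task 3 (Implement): project_id=3 -> matches Helix
  - task 4 (Document): project_id=1 -> matches Nova
  - task 5 (Deploy): project_id=NULL, no match -> dropped
  - task 6 (Migrate): project_id=2 -> matches Atlas
  - task 7 (Research): project_id=NULL, no match -> dropped
  - task 8 (Plan): project_id=1 -> matches Nova
  - task 9 (Refactor): project_id=3 -> matches Helix
So 2 of 9 rows are dropped.

SQL:
SELECT a.name, b.name AS project
FROM tasks a
INNER JOIN projects b ON a.project_id = b.id

Result:
name      | project
----------+--------
Review    | Nova   
Test      | Helix  
Implement | Helix  
Document  | Nova   
Migrate   | Atlas  
Plan      | Nova   
Refactor  | Helix  


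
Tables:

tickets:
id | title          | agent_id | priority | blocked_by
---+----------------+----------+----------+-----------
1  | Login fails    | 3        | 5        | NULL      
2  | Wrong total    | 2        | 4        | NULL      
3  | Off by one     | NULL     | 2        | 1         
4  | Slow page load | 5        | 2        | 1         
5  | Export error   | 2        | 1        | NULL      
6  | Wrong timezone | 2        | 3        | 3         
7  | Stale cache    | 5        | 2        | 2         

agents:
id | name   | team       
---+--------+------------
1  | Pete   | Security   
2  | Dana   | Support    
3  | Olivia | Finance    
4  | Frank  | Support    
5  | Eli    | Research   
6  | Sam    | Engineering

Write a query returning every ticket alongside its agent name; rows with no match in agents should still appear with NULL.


LEFT JOIN keeps every row from tickets (the left table); where agent_id has no match in agents, the agent columns become NULL. Walk through each ticket:
  - ticket 1 (Login fails): agent_id=3 -> matches Olivia
  - ticket 2 (Wrong total): agent_id=2 -> matches Dana
  - ticket 3 (Off by one): agent_id=NULL, no match -> kept with NULL
  - ticket 4 (Slow page load): agent_id=5 -> matches Eli
  - ticket 5 (Export error): agent_id=2 -> matches Dana
  - ticket 6 (Wrong timezone): agent_id=2 -> matches Dana
  - ticket 7 (Stale cache): agent_id=5 -> matches Eli
All 7 rows appear; 1 has NULL agent.

SQL:
SELECT a.title, b.name AS agent
FROM tickets a
LEFT JOIN agents b ON a.agent_id = b.id

Result:
title          | agent 
---------------+-------
Login fails    | Olivia
Wrong total    | Dana  
Off by one     | NULL  
Slow page load | Eli   
Export error   | Dana  
Wrong timezone | Dana  
Stale cache    | Eli   


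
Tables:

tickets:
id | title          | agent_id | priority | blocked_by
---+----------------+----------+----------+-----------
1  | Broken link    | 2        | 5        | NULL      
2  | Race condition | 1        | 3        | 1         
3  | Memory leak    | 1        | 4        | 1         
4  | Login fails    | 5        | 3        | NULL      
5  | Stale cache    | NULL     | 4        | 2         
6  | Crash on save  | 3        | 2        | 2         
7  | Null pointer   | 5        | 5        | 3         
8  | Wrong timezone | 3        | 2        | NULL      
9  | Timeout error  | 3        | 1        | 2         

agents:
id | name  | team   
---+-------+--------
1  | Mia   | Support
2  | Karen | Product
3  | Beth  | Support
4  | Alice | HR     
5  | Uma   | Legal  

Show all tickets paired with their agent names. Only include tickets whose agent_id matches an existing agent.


INNER JOIN keeps only tickets rows whose agent_id matches an id in agents. Walk through each ticket:
  - ticket 1 (Broken link): agent_id=2 -> matches Karen
  - ticket 2 (Race condition): agent_id=1 -> matches Mia
  - ticket 3 (Memory leak): agent_id=1 -> matches Mia
  - ticket 4 (Login fails): agent_id=5 -> matches Uma
  - ticket 5 (Stale cache): agent_id=NULL, no match -> dropped
  - ticket 6 (Crash on save): agent_id=3 -> matches Beth
  - ticket 7 (Null pointer): agent_id=5 -> matches Uma
  - ticket 8 (Wrong timezone): agent_id=3 -> matches Beth
  - ticket 9 (Timeout error): agent_id=3 -> matches Beth
So 1 of 9 rows is dropped.

SQL:
SELECT a.title, b.name AS agent
FROM tickets a
INNER JOIN agents b ON a.agent_id = b.id

Result:
title          | agent
---------------+------
Broken link    | Karen
Race condition | Mia  
Memory leak    | Mia  
Login fails    | Uma  
Crash on save  | Beth 
Null pointer   | Uma  
Wrong timezone | Beth 
Timeout error  | Beth 


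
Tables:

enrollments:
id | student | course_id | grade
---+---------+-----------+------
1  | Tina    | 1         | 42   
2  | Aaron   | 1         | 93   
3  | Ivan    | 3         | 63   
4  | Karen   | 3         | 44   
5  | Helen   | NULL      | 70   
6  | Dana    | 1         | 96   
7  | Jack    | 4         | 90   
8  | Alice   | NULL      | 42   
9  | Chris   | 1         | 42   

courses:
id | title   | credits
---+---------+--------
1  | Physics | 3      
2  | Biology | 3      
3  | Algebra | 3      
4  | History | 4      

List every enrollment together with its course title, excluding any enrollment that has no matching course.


INNER JOIN keeps only enrollments rows whose course_id matches an id in courses. Walk through each enrollment:
  - enrollment 1 (Tina): course_id=1 -> matches Physics
  - enrollment 2 (Aaron): course_id=1 -> matches Physics
  - enrollment 3 (Ivan): course_id=3 -> matches Algebra
  - enrollment 4 (Karen): course_id=3 -> matches Algebra
  - enrollment 5 (Helen): course_id=NULL, no match -> dropped
  - enrollment 6 (Dana): course_id=1 -> matches Physics
  - enrollment 7 (Jack): course_id=4 -> matches History
  - enrollment 8 (Alice): course_id=NULL, no match -> dropped
  - enrollment 9 (Chris): course_id=1 -> matches Physics
So 2 of 9 rows are dropped.

SQL:
SELECT a.student, b.title AS course
FROM enrollments a
INNER JOIN courses b ON a.course_id = b.id

Result:
student | course 
--------+--------
Tina    | Physics
Aaron   | Physics
Ivan    | Algebra
Karen   | Algebra
Dana    | Physics
Jack    | History
Chris   | Physics


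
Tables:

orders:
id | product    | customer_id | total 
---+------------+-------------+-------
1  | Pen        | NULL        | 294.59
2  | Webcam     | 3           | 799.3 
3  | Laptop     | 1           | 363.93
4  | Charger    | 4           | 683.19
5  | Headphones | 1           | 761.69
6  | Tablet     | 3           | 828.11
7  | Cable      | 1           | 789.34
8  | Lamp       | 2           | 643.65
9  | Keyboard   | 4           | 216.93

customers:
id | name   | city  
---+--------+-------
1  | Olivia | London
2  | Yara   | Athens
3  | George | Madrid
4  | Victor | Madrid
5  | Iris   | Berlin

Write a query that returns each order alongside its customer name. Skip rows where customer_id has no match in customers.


INNER JOIN keeps only orders rows whose customer_id matches an id in customers. Walk through each order:
  - order 1 (Pen): customer_id=NULL, no match -> dropped
  - order 2 (Webcam): customer_id=3 -> matches George
  - order 3 (Laptop): customer_id=1 -> matches Olivia
  - order 4 (Charger): customer_id=4 -> matches Victor
  - order 5 (Headphones): customer_id=1 -> matches Olivia
  - order 6 (Tablet): customer_id=3 -> matches George
  - order 7 (Cable): customer_id=1 -> matches Olivia
  - order 8 (Lamp): customer_id=2 -> matches Yara
  - order 9 (Keyboard): customer_id=4 -> matches Victor
So 1 of 9 rows is dropped.

SQL:
SELECT a.product, b.name AS customer
FROM orders a
INNER JOIN customers b ON a.customer_id = b.id

Result:
product    | customer
-----------+---------
Webcam     | George  
Laptop     | Olivia  
Charger    | Victor  
Headphones | Olivia  
Tablet     | George  
Cable      | Olivia  
Lamp       | Yara    
Keyboard   | Victor  


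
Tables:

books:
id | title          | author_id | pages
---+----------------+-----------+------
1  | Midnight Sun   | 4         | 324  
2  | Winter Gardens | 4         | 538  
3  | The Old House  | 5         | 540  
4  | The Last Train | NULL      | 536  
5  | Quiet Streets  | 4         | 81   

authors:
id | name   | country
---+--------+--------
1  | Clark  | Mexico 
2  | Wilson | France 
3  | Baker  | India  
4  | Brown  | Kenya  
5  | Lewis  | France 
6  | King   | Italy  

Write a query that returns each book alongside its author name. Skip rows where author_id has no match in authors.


INNER JOIN keeps only books rows whose author_id matches an id in authors. Walk through each book:
  - book 1 (Midnight Sun): author_id=4 -> matches Brown
  - book 2 (Winter Gardens): author_id=4 -> matches Brown
  - book 3 (The Old House): author_id=5 -> matches Lewis
  - book 4 (The Last Train): author_id=NULL, no match -> dropped
  - book 5 (Quiet Streets): author_id=4 -> matches Brown
So 1 of 5 rows is dropped.

SQL:
SELECT a.title, b.name AS author
FROM books a
INNER JOIN authors b ON a.author_id = b.id

Result:
title          | author
---------------+-------
Midnight Sun   | Brown 
Winter Gardens | Brown 
The Old House  | Lewis 
Quiet Streets  | Brown 
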